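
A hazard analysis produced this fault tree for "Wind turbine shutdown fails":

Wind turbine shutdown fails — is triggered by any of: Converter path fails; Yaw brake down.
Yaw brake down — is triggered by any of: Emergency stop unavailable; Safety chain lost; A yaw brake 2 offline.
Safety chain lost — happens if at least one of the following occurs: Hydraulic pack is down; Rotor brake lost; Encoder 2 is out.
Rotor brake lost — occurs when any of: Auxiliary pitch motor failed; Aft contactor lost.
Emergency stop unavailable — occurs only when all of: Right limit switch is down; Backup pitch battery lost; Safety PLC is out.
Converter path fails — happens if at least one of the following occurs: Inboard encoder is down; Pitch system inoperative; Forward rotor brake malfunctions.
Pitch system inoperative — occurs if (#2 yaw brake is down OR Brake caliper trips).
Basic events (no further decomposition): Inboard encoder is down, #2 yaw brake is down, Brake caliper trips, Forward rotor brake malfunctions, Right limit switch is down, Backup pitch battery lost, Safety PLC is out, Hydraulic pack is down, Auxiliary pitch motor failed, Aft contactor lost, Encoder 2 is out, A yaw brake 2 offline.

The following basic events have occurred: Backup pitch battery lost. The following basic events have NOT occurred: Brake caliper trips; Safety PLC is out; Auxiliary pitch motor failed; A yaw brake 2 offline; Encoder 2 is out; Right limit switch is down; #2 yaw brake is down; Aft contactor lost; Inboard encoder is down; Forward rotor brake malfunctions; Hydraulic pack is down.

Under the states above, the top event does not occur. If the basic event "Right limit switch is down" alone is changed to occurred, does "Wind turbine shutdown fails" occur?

No

Counterfactual: set "Right limit switch is down" to occurred.
Pitch system inoperative [OR]: #2 yaw brake is down=not, Brake caliper trips=not → no input occurs → does not occur.
Converter path fails [OR]: Inboard encoder is down=not, Pitch system inoperative=not, Forward rotor brake malfunctions=not → no input occurs → does not occur.
Emergency stop unavailable [AND]: Right limit switch is down=occurs, Backup pitch battery lost=occurs, Safety PLC is out=not → not all inputs occur → does not occur.
Rotor brake lost [OR]: Auxiliary pitch motor failed=not, Aft contactor lost=not → no input occurs → does not occur.
Safety chain lost [OR]: Hydraulic pack is down=not, Rotor brake lost=not, Encoder 2 is out=not → no input occurs → does not occur.
Yaw brake down [OR]: Emergency stop unavailable=not, Safety chain lost=not, A yaw brake 2 offline=not → no input occurs → does not occur.
Wind turbine shutdown fails [OR]: Converter path fails=not, Yaw brake down=not → no input occurs → does not occur.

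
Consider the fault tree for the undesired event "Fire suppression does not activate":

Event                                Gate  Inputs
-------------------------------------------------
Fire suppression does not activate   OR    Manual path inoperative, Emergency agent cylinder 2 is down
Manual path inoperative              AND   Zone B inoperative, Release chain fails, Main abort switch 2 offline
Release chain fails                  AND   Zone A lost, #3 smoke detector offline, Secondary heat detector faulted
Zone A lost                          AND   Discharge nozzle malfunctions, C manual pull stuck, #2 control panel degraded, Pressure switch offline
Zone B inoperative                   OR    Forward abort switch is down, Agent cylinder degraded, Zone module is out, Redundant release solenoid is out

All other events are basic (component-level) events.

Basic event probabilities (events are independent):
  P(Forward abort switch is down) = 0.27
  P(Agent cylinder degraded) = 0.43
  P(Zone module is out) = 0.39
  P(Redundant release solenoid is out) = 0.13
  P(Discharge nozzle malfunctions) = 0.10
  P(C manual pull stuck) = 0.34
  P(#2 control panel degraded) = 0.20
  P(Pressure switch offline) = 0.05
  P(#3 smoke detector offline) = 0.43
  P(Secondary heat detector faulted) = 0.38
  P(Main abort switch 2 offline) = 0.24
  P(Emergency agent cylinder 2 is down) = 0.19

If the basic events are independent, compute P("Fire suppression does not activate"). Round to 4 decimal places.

P(Zone B inoperative) [OR] = 1 − (1−0.27) × (1−0.43) × (1−0.39) × (1−0.13) = 0.779176
P(Zone A lost) [AND] = 0.10 × 0.34 × 0.20 × 0.05 = 0.000340
P(Release chain fails) [AND] = 0.000340 × 0.43 × 0.38 = 0.000056
P(Manual path inoperative) [AND] = 0.779176 × 0.000056 × 0.24 = 0.000010
P(Fire suppression does not activate) [OR] = 1 − (1−0.000010) × (1−0.19) = 0.190008
Rounded to 4 decimal places: P(Fire suppression does not activate) ≈ 0.1900.

0.1900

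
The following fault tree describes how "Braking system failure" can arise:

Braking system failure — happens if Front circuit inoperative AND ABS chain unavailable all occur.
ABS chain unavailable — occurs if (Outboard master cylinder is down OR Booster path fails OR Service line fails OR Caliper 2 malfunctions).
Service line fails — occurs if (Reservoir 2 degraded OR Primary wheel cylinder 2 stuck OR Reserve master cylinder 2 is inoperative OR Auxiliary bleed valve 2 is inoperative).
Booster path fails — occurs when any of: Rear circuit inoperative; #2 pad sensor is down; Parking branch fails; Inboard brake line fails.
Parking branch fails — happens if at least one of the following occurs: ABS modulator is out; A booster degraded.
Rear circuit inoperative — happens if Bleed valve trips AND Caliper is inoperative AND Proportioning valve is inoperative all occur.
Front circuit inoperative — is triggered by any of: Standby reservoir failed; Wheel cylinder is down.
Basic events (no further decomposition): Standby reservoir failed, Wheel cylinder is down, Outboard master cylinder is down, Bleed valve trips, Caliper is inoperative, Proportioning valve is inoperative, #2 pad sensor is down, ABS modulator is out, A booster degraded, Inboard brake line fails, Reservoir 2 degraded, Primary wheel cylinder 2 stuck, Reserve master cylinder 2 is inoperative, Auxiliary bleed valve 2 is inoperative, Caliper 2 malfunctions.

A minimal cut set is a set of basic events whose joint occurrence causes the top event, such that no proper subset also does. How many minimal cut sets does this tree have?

Front circuit inoperative [OR]: union of children's cut sets → 2 cut set(s).
Rear circuit inoperative [AND]: one cut set from each child combined → 1 × 1 × 1 = 1 cut set(s).
Parking branch fails [OR]: union of children's cut sets → 2 cut set(s).
Booster path fails [OR]: union of children's cut sets → 5 cut set(s).
Service line fails [OR]: union of children's cut sets → 4 cut set(s).
ABS chain unavailable [OR]: union of children's cut sets → 11 cut set(s).
Braking system failure [AND]: one cut set from each child combined → 2 × 11 = 22 cut set(s).

22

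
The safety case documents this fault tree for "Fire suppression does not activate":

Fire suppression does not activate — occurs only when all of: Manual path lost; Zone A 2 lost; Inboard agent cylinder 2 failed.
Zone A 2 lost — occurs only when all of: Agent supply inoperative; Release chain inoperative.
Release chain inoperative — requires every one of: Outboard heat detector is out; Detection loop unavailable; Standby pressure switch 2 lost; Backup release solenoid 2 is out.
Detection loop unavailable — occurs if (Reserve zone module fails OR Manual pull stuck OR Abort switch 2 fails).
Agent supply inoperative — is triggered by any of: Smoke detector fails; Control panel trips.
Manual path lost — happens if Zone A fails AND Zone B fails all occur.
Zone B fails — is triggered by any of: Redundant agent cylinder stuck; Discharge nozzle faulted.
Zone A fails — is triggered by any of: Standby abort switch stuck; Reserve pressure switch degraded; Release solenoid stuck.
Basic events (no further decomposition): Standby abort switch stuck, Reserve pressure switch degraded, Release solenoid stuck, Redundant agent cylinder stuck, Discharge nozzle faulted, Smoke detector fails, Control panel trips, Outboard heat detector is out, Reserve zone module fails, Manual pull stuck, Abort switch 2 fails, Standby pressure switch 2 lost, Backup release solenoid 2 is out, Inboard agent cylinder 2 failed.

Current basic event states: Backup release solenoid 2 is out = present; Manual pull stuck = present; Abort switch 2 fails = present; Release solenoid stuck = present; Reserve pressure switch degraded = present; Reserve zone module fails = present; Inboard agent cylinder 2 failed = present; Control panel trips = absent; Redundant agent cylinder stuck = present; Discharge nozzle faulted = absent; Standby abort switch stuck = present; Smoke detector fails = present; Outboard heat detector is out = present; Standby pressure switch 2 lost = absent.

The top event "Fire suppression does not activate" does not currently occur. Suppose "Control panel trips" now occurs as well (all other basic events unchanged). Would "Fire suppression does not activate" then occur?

No

Counterfactual: set "Control panel trips" to occurred.
Zone A fails [OR]: Standby abort switch stuck=occurs, Reserve pressure switch degraded=occurs, Release solenoid stuck=occurs → at least one input occurs → occurs.
Zone B fails [OR]: Redundant agent cylinder stuck=occurs, Discharge nozzle faulted=not → at least one input occurs → occurs.
Manual path lost [AND]: Zone A fails=occurs, Zone B fails=occurs → all inputs occur → occurs.
Agent supply inoperative [OR]: Smoke detector fails=occurs, Control panel trips=occurs → at least one input occurs → occurs.
Detection loop unavailable [OR]: Reserve zone module fails=occurs, Manual pull stuck=occurs, Abort switch 2 fails=occurs → at least one input occurs → occurs.
Release chain inoperative [AND]: Outboard heat detector is out=occurs, Detection loop unavailable=occurs, Standby pressure switch 2 lost=not, Backup release solenoid 2 is out=occurs → not all inputs occur → does not occur.
Zone A 2 lost [AND]: Agent supply inoperative=occurs, Release chain inoperative=not → not all inputs occur → does not occur.
Fire suppression does not activate [AND]: Manual path lost=occurs, Zone A 2 lost=not, Inboard agent cylinder 2 failed=occurs → not all inputs occur → does not occur.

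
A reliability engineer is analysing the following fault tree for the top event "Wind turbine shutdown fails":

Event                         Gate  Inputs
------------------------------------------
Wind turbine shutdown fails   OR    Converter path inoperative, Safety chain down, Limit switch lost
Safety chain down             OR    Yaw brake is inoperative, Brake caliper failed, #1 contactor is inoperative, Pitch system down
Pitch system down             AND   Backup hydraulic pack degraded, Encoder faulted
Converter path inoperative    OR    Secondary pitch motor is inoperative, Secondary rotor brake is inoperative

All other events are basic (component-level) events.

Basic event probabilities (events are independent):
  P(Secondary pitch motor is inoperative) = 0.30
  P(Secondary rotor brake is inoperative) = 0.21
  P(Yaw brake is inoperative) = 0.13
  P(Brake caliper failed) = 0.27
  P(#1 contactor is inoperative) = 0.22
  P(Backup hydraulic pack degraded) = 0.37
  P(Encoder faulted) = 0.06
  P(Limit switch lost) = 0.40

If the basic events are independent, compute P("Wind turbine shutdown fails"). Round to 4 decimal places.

P(Converter path inoperative) [OR] = 1 − (1−0.30) × (1−0.21) = 0.447000
P(Pitch system down) [AND] = 0.37 × 0.06 = 0.022200
P(Safety chain down) [OR] = 1 − (1−0.13) × (1−0.27) × (1−0.22) × (1−0.022200) = 0.515619
P(Wind turbine shutdown fails) [OR] = 1 − (1−0.447000) × (1−0.515619) × (1−0.40) = 0.839282
Rounded to 4 decimal places: P(Wind turbine shutdown fails) ≈ 0.8393.

0.8393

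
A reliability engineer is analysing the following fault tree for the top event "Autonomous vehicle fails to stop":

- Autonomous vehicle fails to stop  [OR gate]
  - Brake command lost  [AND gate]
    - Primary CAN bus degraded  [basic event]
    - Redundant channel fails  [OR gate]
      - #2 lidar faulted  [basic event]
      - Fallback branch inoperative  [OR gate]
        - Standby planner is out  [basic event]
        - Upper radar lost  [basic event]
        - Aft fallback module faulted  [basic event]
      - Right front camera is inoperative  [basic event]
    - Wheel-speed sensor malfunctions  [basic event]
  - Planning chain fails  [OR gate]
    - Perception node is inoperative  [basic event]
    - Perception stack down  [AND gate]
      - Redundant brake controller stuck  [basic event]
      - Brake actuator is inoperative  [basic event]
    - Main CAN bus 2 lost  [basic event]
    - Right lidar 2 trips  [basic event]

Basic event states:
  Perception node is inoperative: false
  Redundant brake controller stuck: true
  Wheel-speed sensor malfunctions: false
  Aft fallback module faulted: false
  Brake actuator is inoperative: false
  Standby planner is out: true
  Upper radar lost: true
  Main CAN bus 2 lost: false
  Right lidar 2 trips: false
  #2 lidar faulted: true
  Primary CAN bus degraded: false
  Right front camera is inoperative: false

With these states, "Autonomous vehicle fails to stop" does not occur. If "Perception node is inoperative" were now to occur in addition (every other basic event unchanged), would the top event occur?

Counterfactual: set "Perception node is inoperative" to occurred.
Fallback branch inoperative [OR]: Standby planner is out=occurs, Upper radar lost=occurs, Aft fallback module faulted=not → at least one input occurs → occurs.
Redundant channel fails [OR]: #2 lidar faulted=occurs, Fallback branch inoperative=occurs, Right front camera is inoperative=not → at least one input occurs → occurs.
Brake command lost [AND]: Primary CAN bus degraded=not, Redundant channel fails=occurs, Wheel-speed sensor malfunctions=not → not all inputs occur → does not occur.
Perception stack down [AND]: Redundant brake controller stuck=occurs, Brake actuator is inoperative=not → not all inputs occur → does not occur.
Planning chain fails [OR]: Perception node is inoperative=occurs, Perception stack down=not, Main CAN bus 2 lost=not, Right lidar 2 trips=not → at least one input occurs → occurs.
Autonomous vehicle fails to stop [OR]: Brake command lost=not, Planning chain fails=occurs → at least one input occurs → occurs.

Yes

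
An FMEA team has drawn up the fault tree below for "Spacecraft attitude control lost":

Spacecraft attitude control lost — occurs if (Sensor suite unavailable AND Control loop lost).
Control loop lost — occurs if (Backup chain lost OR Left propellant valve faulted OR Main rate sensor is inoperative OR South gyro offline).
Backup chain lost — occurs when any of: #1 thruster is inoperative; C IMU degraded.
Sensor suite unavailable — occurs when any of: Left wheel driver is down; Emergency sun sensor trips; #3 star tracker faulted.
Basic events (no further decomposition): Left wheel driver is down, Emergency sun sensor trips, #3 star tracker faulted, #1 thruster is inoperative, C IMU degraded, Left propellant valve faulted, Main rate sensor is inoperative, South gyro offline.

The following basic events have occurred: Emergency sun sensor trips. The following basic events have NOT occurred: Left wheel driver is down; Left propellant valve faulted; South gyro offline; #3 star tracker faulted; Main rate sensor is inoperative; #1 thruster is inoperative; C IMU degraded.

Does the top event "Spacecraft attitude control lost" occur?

Sensor suite unavailable [OR]: Left wheel driver is down=not, Emergency sun sensor trips=occurs, #3 star tracker faulted=not → at least one input occurs → occurs.
Backup chain lost [OR]: #1 thruster is inoperative=not, C IMU degraded=not → no input occurs → does not occur.
Control loop lost [OR]: Backup chain lost=not, Left propellant valve faulted=not, Main rate sensor is inoperative=not, South gyro offline=not → no input occurs → does not occur.
Spacecraft attitude control lost [AND]: Sensor suite unavailable=occurs, Control loop lost=not → not all inputs occur → does not occur.

No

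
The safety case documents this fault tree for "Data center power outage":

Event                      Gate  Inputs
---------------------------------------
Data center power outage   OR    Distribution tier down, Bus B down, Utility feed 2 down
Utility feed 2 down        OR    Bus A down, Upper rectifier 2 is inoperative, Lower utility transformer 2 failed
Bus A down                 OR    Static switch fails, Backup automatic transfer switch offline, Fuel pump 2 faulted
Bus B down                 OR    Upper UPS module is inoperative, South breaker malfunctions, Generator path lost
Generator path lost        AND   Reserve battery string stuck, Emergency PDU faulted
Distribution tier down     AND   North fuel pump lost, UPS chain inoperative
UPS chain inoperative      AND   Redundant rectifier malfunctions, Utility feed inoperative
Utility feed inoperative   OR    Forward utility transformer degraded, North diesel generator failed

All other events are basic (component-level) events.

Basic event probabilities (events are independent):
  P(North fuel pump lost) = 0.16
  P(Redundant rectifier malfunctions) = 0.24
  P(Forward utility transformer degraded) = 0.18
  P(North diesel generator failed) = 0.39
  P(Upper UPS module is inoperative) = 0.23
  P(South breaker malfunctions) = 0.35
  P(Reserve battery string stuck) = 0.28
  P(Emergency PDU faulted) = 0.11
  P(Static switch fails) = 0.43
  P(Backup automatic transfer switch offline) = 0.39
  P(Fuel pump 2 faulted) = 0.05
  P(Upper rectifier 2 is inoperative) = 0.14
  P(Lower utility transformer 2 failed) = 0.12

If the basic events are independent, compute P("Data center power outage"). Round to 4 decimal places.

P(Utility feed inoperative) [OR] = 1 − (1−0.18) × (1−0.39) = 0.499800
P(UPS chain inoperative) [AND] = 0.24 × 0.499800 = 0.119952
P(Distribution tier down) [AND] = 0.16 × 0.119952 = 0.019192
P(Generator path lost) [AND] = 0.28 × 0.11 = 0.030800
P(Bus B down) [OR] = 1 − (1−0.23) × (1−0.35) × (1−0.030800) = 0.514915
P(Bus A down) [OR] = 1 − (1−0.43) × (1−0.39) × (1−0.05) = 0.669685
P(Utility feed 2 down) [OR] = 1 − (1−0.669685) × (1−0.14) × (1−0.12) = 0.750018
P(Data center power outage) [OR] = 1 − (1−0.019192) × (1−0.514915) × (1−0.750018) = 0.881065
Rounded to 4 decimal places: P(Data center power outage) ≈ 0.8811.

0.8811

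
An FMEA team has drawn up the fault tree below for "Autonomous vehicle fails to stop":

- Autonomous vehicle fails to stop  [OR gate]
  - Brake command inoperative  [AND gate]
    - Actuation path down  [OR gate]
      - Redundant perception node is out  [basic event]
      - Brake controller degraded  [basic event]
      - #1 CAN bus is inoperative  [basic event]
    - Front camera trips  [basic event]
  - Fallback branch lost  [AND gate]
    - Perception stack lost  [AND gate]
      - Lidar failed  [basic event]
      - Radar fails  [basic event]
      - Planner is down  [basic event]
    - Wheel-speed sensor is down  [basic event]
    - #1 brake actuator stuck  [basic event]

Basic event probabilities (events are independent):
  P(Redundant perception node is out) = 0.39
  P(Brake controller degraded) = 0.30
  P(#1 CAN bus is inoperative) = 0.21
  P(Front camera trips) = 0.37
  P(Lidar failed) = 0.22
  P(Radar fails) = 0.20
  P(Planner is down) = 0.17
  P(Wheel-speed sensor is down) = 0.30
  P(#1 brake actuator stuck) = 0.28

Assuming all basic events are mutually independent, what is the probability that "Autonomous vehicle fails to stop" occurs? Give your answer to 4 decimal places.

0.2457

P(Actuation path down) [OR] = 1 − (1−0.39) × (1−0.30) × (1−0.21) = 0.662670
P(Brake command inoperative) [AND] = 0.662670 × 0.37 = 0.245188
P(Perception stack lost) [AND] = 0.22 × 0.20 × 0.17 = 0.007480
P(Fallback branch lost) [AND] = 0.007480 × 0.30 × 0.28 = 0.000628
P(Autonomous vehicle fails to stop) [OR] = 1 − (1−0.245188) × (1−0.000628) = 0.245662
Rounded to 4 decimal places: P(Autonomous vehicle fails to stop) ≈ 0.2457.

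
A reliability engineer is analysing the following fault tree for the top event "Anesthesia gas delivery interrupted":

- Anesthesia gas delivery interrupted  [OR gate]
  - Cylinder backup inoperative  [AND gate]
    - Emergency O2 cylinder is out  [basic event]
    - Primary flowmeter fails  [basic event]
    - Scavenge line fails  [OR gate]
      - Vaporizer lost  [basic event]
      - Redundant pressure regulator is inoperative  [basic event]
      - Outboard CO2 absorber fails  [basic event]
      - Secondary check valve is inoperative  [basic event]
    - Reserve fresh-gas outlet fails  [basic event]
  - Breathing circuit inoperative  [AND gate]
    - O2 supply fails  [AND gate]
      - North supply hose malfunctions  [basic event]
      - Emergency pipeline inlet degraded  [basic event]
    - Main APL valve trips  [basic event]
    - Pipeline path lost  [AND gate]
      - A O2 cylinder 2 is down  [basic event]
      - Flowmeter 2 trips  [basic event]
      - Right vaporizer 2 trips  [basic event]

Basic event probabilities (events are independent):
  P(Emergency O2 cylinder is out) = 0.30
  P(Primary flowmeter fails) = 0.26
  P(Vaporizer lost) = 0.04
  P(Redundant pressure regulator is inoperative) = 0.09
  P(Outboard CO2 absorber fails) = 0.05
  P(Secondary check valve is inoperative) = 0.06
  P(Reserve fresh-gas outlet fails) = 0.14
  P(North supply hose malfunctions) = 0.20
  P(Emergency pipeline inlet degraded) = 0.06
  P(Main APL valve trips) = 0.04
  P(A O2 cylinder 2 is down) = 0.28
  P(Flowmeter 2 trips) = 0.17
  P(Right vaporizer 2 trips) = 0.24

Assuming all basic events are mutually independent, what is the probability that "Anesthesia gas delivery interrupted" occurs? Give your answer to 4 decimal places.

P(Scavenge line fails) [OR] = 1 − (1−0.04) × (1−0.09) × (1−0.05) × (1−0.06) = 0.219875
P(Cylinder backup inoperative) [AND] = 0.30 × 0.26 × 0.219875 × 0.14 = 0.002401
P(O2 supply fails) [AND] = 0.20 × 0.06 = 0.012000
P(Pipeline path lost) [AND] = 0.28 × 0.17 × 0.24 = 0.011424
P(Breathing circuit inoperative) [AND] = 0.012000 × 0.04 × 0.011424 = 0.000005
P(Anesthesia gas delivery interrupted) [OR] = 1 − (1−0.002401) × (1−0.000005) = 0.002406
Rounded to 4 decimal places: P(Anesthesia gas delivery interrupted) ≈ 0.0024.

0.0024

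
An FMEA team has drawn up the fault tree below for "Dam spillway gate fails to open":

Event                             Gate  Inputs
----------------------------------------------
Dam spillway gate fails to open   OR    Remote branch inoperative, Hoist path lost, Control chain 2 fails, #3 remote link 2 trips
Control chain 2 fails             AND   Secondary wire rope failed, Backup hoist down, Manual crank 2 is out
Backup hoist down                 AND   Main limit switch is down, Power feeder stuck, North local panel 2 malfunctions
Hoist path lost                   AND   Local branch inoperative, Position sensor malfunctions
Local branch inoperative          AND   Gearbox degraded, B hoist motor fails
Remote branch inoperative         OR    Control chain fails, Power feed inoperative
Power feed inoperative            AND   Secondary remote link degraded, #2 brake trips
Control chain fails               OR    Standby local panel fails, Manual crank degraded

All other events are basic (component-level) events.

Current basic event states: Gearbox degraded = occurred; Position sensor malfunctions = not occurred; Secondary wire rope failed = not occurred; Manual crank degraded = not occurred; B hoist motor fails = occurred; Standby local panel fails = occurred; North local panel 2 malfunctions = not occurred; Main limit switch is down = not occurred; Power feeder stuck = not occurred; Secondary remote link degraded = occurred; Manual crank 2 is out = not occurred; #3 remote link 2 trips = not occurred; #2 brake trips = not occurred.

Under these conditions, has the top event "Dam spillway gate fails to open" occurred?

Control chain fails [OR]: Standby local panel fails=occurs, Manual crank degraded=not → at least one input occurs → occurs.
Power feed inoperative [AND]: Secondary remote link degraded=occurs, #2 brake trips=not → not all inputs occur → does not occur.
Remote branch inoperative [OR]: Control chain fails=occurs, Power feed inoperative=not → at least one input occurs → occurs.
Local branch inoperative [AND]: Gearbox degraded=occurs, B hoist motor fails=occurs → all inputs occur → occurs.
Hoist path lost [AND]: Local branch inoperative=occurs, Position sensor malfunctions=not → not all inputs occur → does not occur.
Backup hoist down [AND]: Main limit switch is down=not, Power feeder stuck=not, North local panel 2 malfunctions=not → not all inputs occur → does not occur.
Control chain 2 fails [AND]: Secondary wire rope failed=not, Backup hoist down=not, Manual crank 2 is out=not → not all inputs occur → does not occur.
Dam spillway gate fails to open [OR]: Remote branch inoperative=occurs, Hoist path lost=not, Control chain 2 fails=not, #3 remote link 2 trips=not → at least one input occurs → occurs.

Yes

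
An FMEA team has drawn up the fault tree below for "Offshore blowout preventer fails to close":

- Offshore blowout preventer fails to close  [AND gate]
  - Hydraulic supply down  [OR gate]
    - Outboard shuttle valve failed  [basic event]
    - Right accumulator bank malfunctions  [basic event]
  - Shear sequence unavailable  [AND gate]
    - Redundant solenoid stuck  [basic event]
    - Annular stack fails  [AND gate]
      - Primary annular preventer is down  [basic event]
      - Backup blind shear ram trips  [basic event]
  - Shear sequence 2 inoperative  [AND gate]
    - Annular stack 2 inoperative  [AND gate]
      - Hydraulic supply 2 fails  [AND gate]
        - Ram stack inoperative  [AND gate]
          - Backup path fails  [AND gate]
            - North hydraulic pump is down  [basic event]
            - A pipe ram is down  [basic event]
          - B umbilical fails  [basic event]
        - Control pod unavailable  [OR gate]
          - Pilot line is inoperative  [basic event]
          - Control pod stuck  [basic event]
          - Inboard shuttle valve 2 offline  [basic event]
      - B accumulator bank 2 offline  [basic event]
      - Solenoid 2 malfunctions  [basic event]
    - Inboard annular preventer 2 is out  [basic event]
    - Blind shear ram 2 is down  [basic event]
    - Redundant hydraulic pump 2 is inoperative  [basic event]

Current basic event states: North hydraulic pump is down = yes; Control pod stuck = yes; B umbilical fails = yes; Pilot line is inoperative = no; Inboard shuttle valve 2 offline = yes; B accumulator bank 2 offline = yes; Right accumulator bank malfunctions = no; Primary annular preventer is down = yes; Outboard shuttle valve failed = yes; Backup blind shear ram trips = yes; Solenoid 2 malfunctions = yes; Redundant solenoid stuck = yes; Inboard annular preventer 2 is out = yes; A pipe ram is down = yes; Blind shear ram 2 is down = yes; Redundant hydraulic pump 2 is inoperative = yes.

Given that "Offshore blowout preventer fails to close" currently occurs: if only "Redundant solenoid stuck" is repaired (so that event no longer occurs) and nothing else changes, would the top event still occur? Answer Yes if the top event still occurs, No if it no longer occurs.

Counterfactual: set "Redundant solenoid stuck" to not occurred.
Hydraulic supply down [OR]: Outboard shuttle valve failed=occurs, Right accumulator bank malfunctions=not → at least one input occurs → occurs.
Annular stack fails [AND]: Primary annular preventer is down=occurs, Backup blind shear ram trips=occurs → all inputs occur → occurs.
Shear sequence unavailable [AND]: Redundant solenoid stuck=not, Annular stack fails=occurs → not all inputs occur → does not occur.
Backup path fails [AND]: North hydraulic pump is down=occurs, A pipe ram is down=occurs → all inputs occur → occurs.
Ram stack inoperative [AND]: Backup path fails=occurs, B umbilical fails=occurs → all inputs occur → occurs.
Control pod unavailable [OR]: Pilot line is inoperative=not, Control pod stuck=occurs, Inboard shuttle valve 2 offline=occurs → at least one input occurs → occurs.
Hydraulic supply 2 fails [AND]: Ram stack inoperative=occurs, Control pod unavailable=occurs → all inputs occur → occurs.
Annular stack 2 inoperative [AND]: Hydraulic supply 2 fails=occurs, B accumulator bank 2 offline=occurs, Solenoid 2 malfunctions=occurs → all inputs occur → occurs.
Shear sequence 2 inoperative [AND]: Annular stack 2 inoperative=occurs, Inboard annular preventer 2 is out=occurs, Blind shear ram 2 is down=occurs, Redundant hydraulic pump 2 is inoperative=occurs → all inputs occur → occurs.
Offshore blowout preventer fails to close [AND]: Hydraulic supply down=occurs, Shear sequence unavailable=not, Shear sequence 2 inoperative=occurs → not all inputs occur → does not occur.

No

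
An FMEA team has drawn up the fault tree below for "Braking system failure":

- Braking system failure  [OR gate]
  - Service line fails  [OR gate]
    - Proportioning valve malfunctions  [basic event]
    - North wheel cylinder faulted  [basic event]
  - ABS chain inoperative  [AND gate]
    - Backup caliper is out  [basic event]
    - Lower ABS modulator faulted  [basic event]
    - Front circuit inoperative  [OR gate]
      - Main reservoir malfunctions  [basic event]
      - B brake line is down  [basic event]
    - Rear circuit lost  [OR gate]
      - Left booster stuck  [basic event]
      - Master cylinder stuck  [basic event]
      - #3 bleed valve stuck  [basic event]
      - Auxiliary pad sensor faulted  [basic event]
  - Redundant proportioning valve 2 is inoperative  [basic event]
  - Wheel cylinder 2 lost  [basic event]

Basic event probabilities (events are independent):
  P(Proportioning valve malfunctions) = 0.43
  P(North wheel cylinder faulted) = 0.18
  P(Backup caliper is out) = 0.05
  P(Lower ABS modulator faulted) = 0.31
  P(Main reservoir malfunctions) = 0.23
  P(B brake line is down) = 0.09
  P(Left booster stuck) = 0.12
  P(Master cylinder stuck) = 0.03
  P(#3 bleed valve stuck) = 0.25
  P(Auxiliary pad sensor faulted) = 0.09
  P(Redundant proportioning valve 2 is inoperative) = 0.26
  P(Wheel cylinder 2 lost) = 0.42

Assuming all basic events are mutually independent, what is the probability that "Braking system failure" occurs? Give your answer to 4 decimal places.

0.7998

P(Service line fails) [OR] = 1 − (1−0.43) × (1−0.18) = 0.532600
P(Front circuit inoperative) [OR] = 1 − (1−0.23) × (1−0.09) = 0.299300
P(Rear circuit lost) [OR] = 1 − (1−0.12) × (1−0.03) × (1−0.25) × (1−0.09) = 0.417418
P(ABS chain inoperative) [AND] = 0.05 × 0.31 × 0.299300 × 0.417418 = 0.001936
P(Braking system failure) [OR] = 1 − (1−0.532600) × (1−0.001936) × (1−0.26) × (1−0.42) = 0.799780
Rounded to 4 decimal places: P(Braking system failure) ≈ 0.7998.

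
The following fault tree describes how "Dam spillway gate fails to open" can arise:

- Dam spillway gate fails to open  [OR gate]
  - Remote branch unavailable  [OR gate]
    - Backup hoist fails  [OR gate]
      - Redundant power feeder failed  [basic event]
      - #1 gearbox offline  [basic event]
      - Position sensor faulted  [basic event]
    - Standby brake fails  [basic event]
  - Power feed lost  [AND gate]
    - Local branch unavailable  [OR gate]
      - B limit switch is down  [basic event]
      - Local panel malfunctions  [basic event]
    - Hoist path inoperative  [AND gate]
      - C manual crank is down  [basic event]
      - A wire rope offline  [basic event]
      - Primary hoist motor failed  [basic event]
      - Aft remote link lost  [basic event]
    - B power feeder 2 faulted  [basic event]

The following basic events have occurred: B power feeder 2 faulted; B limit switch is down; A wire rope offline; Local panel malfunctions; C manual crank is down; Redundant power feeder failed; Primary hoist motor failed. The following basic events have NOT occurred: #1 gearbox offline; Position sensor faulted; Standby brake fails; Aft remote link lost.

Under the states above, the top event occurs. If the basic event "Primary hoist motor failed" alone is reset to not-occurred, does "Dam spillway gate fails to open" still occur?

Counterfactual: set "Primary hoist motor failed" to not occurred.
Backup hoist fails [OR]: Redundant power feeder failed=occurs, #1 gearbox offline=not, Position sensor faulted=not → at least one input occurs → occurs.
Remote branch unavailable [OR]: Backup hoist fails=occurs, Standby brake fails=not → at least one input occurs → occurs.
Local branch unavailable [OR]: B limit switch is down=occurs, Local panel malfunctions=occurs → at least one input occurs → occurs.
Hoist path inoperative [AND]: C manual crank is down=occurs, A wire rope offline=occurs, Primary hoist motor failed=not, Aft remote link lost=not → not all inputs occur → does not occur.
Power feed lost [AND]: Local branch unavailable=occurs, Hoist path inoperative=not, B power feeder 2 faulted=occurs → not all inputs occur → does not occur.
Dam spillway gate fails to open [OR]: Remote branch unavailable=occurs, Power feed lost=not → at least one input occurs → occurs.

Yes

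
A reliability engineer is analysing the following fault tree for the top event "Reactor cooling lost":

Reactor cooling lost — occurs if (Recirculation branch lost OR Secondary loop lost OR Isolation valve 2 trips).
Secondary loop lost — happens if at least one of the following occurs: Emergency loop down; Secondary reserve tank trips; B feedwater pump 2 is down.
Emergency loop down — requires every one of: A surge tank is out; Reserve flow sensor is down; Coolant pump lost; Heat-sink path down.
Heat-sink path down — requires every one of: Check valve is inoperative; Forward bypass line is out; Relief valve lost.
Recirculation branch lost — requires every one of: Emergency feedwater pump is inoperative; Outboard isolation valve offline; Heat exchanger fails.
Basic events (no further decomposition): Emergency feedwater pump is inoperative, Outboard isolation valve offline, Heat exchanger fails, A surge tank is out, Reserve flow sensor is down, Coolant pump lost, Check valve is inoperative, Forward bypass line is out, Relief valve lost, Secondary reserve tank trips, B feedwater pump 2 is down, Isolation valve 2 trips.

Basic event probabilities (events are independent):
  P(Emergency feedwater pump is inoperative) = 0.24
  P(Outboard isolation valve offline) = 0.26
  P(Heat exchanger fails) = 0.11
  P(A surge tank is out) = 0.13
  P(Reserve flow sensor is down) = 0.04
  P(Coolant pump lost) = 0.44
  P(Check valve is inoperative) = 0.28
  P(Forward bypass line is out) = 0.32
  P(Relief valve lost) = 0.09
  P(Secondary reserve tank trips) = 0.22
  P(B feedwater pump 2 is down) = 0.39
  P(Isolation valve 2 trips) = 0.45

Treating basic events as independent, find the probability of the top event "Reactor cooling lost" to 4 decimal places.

P(Recirculation branch lost) [AND] = 0.24 × 0.26 × 0.11 = 0.006864
P(Heat-sink path down) [AND] = 0.28 × 0.32 × 0.09 = 0.008064
P(Emergency loop down) [AND] = 0.13 × 0.04 × 0.44 × 0.008064 = 0.000018
P(Secondary loop lost) [OR] = 1 − (1−0.000018) × (1−0.22) × (1−0.39) = 0.524209
P(Reactor cooling lost) [OR] = 1 − (1−0.006864) × (1−0.524209) × (1−0.45) = 0.740111
Rounded to 4 decimal places: P(Reactor cooling lost) ≈ 0.7401.

0.7401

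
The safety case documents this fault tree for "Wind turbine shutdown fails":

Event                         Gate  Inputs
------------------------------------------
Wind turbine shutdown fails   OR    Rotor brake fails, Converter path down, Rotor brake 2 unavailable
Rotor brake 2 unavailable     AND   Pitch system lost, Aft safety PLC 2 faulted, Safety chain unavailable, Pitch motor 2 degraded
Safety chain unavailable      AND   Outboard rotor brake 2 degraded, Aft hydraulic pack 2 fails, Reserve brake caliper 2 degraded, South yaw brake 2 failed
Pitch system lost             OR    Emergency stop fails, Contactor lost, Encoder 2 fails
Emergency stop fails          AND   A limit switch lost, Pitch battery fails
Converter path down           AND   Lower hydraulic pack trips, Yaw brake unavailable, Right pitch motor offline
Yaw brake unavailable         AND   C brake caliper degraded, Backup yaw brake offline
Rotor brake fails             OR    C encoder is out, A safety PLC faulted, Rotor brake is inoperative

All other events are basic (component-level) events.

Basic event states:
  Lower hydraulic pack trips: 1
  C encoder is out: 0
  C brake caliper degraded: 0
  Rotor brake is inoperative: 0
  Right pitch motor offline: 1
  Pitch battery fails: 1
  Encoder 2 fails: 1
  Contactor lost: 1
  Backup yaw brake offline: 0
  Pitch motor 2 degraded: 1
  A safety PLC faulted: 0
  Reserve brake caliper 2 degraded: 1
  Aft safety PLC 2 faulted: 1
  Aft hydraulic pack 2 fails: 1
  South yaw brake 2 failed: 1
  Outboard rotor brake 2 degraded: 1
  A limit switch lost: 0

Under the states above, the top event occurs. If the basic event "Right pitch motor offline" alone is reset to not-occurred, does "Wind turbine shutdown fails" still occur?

Yes

Counterfactual: set "Right pitch motor offline" to not occurred.
Rotor brake fails [OR]: C encoder is out=not, A safety PLC faulted=not, Rotor brake is inoperative=not → no input occurs → does not occur.
Yaw brake unavailable [AND]: C brake caliper degraded=not, Backup yaw brake offline=not → not all inputs occur → does not occur.
Converter path down [AND]: Lower hydraulic pack trips=occurs, Yaw brake unavailable=not, Right pitch motor offline=not → not all inputs occur → does not occur.
Emergency stop fails [AND]: A limit switch lost=not, Pitch battery fails=occurs → not all inputs occur → does not occur.
Pitch system lost [OR]: Emergency stop fails=not, Contactor lost=occurs, Encoder 2 fails=occurs → at least one input occurs → occurs.
Safety chain unavailable [AND]: Outboard rotor brake 2 degraded=occurs, Aft hydraulic pack 2 fails=occurs, Reserve brake caliper 2 degraded=occurs, South yaw brake 2 failed=occurs → all inputs occur → occurs.
Rotor brake 2 unavailable [AND]: Pitch system lost=occurs, Aft safety PLC 2 faulted=occurs, Safety chain unavailable=occurs, Pitch motor 2 degraded=occurs → all inputs occur → occurs.
Wind turbine shutdown fails [OR]: Rotor brake fails=not, Converter path down=not, Rotor brake 2 unavailable=occurs → at least one input occurs → occurs.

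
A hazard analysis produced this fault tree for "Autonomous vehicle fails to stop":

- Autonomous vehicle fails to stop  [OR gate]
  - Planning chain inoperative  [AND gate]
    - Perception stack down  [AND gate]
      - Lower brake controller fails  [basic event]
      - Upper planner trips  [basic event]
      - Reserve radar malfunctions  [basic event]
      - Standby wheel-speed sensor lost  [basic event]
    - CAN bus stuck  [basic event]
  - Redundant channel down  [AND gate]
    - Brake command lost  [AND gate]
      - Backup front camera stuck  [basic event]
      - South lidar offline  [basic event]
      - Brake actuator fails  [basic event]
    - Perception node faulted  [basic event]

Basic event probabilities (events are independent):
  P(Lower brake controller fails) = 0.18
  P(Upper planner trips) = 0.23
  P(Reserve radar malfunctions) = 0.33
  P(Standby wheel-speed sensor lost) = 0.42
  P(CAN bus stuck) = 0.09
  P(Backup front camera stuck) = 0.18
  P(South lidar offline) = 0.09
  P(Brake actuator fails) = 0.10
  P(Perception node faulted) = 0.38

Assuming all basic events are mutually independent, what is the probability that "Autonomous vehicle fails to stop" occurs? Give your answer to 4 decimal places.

0.0011

P(Perception stack down) [AND] = 0.18 × 0.23 × 0.33 × 0.42 = 0.005738
P(Planning chain inoperative) [AND] = 0.005738 × 0.09 = 0.000516
P(Brake command lost) [AND] = 0.18 × 0.09 × 0.10 = 0.001620
P(Redundant channel down) [AND] = 0.001620 × 0.38 = 0.000616
P(Autonomous vehicle fails to stop) [OR] = 1 − (1−0.000516) × (1−0.000616) = 0.001132
Rounded to 4 decimal places: P(Autonomous vehicle fails to stop) ≈ 0.0011.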